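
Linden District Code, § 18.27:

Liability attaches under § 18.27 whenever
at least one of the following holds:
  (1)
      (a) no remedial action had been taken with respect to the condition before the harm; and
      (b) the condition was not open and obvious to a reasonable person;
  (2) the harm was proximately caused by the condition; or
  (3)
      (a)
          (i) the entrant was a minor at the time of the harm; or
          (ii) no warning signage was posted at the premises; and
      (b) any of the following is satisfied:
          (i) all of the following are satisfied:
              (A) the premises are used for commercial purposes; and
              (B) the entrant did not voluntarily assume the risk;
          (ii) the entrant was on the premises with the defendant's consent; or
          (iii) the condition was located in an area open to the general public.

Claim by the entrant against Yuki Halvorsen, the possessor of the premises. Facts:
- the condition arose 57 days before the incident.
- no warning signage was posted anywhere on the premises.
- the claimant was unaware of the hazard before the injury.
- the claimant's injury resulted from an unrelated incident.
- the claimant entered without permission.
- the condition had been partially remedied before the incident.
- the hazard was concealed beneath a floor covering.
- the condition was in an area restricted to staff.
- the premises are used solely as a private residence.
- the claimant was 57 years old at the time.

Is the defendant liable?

No — not liable.

(a) no remedial action — not met.
(b) not open/obvious — holds.
So (1) is not satisfied (F AND T).
(2) proximate cause — fails.
(i) entrant a minor — not met.
(ii) no signage posted — met.
(a): F OR T → true.
(A) commercial use — not met.
(B) no assumed risk — holds.
(i): F AND T → false.
(ii) consent to enter — not satisfied.
(iii) public area — not met.
(b) = F OR F OR F = false.
(3): T AND F → false.
So Overall is not satisfied (F OR F OR F).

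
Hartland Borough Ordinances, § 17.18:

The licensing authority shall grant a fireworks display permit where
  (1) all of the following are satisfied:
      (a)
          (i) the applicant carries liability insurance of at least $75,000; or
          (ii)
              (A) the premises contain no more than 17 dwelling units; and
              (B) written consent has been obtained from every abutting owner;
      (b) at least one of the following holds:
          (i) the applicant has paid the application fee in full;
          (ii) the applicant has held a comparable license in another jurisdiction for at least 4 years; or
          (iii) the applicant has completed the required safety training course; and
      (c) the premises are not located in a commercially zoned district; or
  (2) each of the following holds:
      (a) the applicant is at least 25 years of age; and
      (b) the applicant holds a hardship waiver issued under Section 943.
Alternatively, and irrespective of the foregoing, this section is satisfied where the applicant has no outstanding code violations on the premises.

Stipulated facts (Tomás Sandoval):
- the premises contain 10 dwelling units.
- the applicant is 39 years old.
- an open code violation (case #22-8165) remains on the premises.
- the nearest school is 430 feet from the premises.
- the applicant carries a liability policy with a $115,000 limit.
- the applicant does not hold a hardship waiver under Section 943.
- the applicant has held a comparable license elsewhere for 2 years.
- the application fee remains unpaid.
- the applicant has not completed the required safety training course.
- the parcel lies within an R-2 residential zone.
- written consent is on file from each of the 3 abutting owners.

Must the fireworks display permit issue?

(i) insurance ≥ $75,000 — met.
(A) ≤ 17 units — holds.
(B) all abutters consent — holds.
(ii) = T AND T = true.
(a): T OR T → true.
(i) fee paid — not met.
(ii) prior license ≥ 4 yr — fails.
(iii) safety training — not met.
(b): F OR F OR F → false.
(c) not (commercially zoned) — holds.
So (1) is not satisfied (T AND F AND T).
(a) age ≥ 25 — satisfied.
(b) hardship waiver — not satisfied.
So (2) is not satisfied (T AND F).
Overall = F OR F = false.
Exception (no code violations) — not satisfied.
Result: main false OR exception false → false.

No — denied.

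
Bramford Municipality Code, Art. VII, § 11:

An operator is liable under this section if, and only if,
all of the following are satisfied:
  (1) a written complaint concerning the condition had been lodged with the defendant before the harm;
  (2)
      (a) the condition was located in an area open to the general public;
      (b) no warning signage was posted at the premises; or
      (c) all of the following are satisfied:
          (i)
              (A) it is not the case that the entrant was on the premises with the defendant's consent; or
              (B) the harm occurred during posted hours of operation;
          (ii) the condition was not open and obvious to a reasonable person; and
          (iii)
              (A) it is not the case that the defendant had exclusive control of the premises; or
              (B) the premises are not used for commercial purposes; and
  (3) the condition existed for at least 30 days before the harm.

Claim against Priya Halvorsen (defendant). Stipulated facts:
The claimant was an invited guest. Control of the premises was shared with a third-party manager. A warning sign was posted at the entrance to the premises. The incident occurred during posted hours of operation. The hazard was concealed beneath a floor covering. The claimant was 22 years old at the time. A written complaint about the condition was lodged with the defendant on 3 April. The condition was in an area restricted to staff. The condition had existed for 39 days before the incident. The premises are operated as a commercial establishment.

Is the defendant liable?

(1) complaint lodged — met.
(a) public area — not satisfied.
(b) no signage posted — not satisfied.
(A) not (consent to enter) — fails.
(B) during posted hours — holds.
So (i) is satisfied (F OR T).
(ii) not open/obvious — met.
(A) not (exclusive control) — satisfied.
(B) not (commercial use) — not met.
(iii): T OR F → true.
So (c) is satisfied (T AND T AND T).
So (2) is satisfied (F OR F OR T).
(3) condition ≥30 days old — met.
Overall: T AND T AND T → true.

Yes — liable.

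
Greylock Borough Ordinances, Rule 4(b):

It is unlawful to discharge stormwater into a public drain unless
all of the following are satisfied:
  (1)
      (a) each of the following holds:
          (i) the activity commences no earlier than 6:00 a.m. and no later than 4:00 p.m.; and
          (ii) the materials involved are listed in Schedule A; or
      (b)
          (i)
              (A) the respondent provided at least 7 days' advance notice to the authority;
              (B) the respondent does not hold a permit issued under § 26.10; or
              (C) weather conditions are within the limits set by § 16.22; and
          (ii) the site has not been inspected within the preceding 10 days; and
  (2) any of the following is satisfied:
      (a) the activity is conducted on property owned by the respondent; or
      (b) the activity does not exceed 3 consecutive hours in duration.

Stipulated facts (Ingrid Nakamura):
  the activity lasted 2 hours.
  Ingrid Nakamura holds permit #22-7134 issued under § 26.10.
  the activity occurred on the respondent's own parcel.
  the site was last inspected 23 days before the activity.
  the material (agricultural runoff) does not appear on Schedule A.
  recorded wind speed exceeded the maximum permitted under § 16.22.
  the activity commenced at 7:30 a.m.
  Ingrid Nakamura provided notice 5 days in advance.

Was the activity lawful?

(i) start within hours — satisfied.
(ii) Schedule A material — not satisfied.
(a) = T AND F = false.
(A) ≥7 days' notice — not met.
(B) not (holds permit) — not met.
(C) weather ok — fails.
So (i) is not satisfied (F OR F OR F).
(ii) not (site inspected) — met.
(b) = F AND T = false.
(1): F OR F → false.
(a) own property — satisfied.
(b) ≤ 3 hrs duration — satisfied.
(2) = T OR T = true.
Overall: F AND T → false.

No — unlawful.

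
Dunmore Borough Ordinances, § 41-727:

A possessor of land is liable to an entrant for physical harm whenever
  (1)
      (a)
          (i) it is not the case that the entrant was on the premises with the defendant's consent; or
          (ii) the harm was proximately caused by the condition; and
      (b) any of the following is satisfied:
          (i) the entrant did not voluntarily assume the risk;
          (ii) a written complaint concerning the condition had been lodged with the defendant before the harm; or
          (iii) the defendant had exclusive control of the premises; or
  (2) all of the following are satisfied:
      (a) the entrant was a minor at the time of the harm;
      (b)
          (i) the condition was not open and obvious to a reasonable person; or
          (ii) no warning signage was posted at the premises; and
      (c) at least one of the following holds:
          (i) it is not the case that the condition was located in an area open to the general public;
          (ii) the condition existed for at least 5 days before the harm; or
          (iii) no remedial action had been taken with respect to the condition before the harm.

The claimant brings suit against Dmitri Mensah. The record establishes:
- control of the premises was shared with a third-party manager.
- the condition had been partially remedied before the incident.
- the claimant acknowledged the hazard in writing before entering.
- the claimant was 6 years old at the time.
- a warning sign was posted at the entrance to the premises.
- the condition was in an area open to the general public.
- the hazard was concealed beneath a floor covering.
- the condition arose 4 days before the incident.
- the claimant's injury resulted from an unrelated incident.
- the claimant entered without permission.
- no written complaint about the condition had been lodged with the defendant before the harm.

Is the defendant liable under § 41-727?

No — not liable.

(i) not (consent to enter) — met.
(ii) proximate cause — not satisfied.
So (a) is satisfied (T OR F).
(i) no assumed risk — not met.
(ii) complaint lodged — not met.
(iii) exclusive control — fails.
So (b) is not satisfied (F OR F OR F).
(1) = T AND F = false.
(a) entrant a minor — holds.
(i) not open/obvious — holds.
(ii) no signage posted — not met.
(b): T OR F → true.
(i) not (public area) — not met.
(ii) condition ≥5 days old — not satisfied.
(iii) no remedial action — not met.
So (c) is not satisfied (F OR F OR F).
(2): T AND T AND F → false.
So Overall is not satisfied (F OR F).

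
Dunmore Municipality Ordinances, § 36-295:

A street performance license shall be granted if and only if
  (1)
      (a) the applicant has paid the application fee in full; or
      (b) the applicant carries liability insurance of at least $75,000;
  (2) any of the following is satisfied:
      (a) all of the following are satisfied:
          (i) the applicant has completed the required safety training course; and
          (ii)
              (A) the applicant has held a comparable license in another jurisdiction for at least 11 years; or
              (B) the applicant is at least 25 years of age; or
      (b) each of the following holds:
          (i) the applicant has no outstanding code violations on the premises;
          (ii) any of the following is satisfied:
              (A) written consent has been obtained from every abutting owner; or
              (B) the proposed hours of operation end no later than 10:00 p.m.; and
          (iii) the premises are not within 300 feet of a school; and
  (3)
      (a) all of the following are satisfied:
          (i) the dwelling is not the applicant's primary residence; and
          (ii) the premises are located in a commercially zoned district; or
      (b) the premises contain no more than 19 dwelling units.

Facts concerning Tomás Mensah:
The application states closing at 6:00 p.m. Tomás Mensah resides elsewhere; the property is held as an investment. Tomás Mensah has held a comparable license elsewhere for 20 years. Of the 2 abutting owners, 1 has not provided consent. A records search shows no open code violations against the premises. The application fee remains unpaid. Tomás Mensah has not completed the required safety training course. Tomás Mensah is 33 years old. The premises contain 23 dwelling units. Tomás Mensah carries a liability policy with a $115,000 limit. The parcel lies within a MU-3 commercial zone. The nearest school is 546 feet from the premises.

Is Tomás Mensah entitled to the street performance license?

(a) fee paid — not satisfied.
(b) insurance ≥ $75,000 — holds.
(1) = F OR T = true.
(i) safety training — not satisfied.
(A) prior license ≥ 11 yr — holds.
(B) age ≥ 25 — met.
So (ii) is satisfied (T OR T).
So (a) is not satisfied (F AND T).
(i) no code violations — met.
(A) all abutters consent — not met.
(B) closes by 10 p.m. — holds.
(ii): F OR T → true.
(iii) ≥300 ft from school — met.
(b): T AND T AND T → true.
(2) = F OR T = true.
(i) not (primary residence) — satisfied.
(ii) commercially zoned — satisfied.
(a): T AND T → true.
(b) ≤ 19 units — not satisfied.
(3) = T OR F = true.
So Overall is satisfied (T AND T AND T).

Yes — granted.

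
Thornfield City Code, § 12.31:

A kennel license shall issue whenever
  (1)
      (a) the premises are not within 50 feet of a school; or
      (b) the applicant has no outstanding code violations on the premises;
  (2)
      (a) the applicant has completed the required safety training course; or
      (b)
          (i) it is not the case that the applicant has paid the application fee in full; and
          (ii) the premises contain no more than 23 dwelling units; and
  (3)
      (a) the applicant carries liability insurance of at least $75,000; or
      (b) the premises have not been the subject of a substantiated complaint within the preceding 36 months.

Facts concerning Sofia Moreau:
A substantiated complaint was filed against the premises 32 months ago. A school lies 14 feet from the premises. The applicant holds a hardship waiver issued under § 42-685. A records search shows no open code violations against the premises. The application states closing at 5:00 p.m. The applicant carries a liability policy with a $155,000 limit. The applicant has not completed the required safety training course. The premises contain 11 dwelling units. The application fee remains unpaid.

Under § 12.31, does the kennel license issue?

Yes — granted.

(a) ≥50 ft from school — fails.
(b) no code violations — holds.
(1) = F OR T = true.
(a) safety training — not met.
(i) not (fee paid) — met.
(ii) ≤ 23 units — holds.
(b): T AND T → true.
So (2) is satisfied (F OR T).
(a) insurance ≥ $75,000 — satisfied.
(b) no complaint in 36 mo. — fails.
(3) = T OR F = true.
Overall: T AND T AND T → true.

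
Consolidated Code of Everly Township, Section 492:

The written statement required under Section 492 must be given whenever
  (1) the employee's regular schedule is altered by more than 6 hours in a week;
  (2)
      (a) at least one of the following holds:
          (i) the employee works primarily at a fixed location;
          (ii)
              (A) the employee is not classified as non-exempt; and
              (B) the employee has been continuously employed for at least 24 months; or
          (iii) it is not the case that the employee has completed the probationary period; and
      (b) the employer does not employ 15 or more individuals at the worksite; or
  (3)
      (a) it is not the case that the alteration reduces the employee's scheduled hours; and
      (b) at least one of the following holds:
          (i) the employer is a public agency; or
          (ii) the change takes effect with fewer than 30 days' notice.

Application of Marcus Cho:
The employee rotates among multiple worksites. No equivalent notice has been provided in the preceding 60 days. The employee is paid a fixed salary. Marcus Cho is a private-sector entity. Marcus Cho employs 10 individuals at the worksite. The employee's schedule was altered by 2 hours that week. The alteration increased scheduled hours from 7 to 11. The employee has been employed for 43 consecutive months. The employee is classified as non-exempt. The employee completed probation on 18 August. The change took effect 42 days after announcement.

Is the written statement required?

No — not required.

(1) schedule shift > 6h — fails.
(i) fixed location — not met.
(A) not (non-exempt) — not satisfied.
(B) tenure ≥ 24 mo. — satisfied.
(ii) = F AND T = false.
(iii) not (past probation) — fails.
(a) = F OR F OR F = false.
(b) not (≥ 15 at site) — holds.
(2) = F AND T = false.
(a) not (hours reduced) — met.
(i) public agency — fails.
(ii) < 30 days' notice — not met.
(b) = F OR F = false.
(3) = T AND F = false.
So Overall is not satisfied (F OR F OR F).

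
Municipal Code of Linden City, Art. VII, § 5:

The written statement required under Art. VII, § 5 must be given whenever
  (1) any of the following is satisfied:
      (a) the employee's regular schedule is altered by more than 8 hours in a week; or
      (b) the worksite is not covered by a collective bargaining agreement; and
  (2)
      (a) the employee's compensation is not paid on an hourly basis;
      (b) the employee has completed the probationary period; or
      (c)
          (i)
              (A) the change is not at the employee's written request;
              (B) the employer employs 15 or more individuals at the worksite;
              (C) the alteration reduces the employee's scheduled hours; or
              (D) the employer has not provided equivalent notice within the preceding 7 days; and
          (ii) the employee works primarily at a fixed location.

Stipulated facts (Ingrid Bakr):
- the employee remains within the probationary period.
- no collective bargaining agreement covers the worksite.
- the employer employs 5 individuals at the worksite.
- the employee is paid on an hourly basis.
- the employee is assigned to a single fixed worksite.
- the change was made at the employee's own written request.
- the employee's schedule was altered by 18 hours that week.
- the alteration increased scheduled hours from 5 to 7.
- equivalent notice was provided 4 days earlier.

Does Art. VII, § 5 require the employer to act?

No — not required.

(a) schedule shift > 8h — holds.
(b) no CBA — holds.
So (1) is satisfied (T OR T).
(a) not (hourly-paid) — not satisfied.
(b) past probation — fails.
(A) not employee-requested — not satisfied.
(B) ≥ 15 at site — not satisfied.
(C) hours reduced — fails.
(D) no recent notice — not met.
So (i) is not satisfied (F OR F OR F OR F).
(ii) fixed location — holds.
So (c) is not satisfied (F AND T).
(2) = F OR F OR F = false.
Overall = T AND F = false.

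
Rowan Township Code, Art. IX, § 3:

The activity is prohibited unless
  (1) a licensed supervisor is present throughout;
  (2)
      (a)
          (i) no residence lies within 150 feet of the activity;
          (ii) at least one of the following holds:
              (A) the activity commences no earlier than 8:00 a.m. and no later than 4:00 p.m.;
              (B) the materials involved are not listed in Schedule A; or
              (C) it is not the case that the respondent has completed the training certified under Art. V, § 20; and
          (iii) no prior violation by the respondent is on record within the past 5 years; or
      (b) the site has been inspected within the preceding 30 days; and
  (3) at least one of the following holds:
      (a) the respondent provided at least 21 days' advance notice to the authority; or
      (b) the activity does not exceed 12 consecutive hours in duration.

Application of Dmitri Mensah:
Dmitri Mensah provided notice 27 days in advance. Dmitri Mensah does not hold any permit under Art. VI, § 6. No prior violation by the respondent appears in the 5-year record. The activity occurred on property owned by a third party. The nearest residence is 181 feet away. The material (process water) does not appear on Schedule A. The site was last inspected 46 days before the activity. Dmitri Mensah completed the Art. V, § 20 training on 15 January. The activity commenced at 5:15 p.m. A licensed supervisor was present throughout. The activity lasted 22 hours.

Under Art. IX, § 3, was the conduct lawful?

(1) supervisor present — met.
(i) no residence in 150 ft — satisfied.
(A) start within hours — not satisfied.
(B) not (Schedule A material) — met.
(C) not (training certified) — fails.
(ii): F OR T OR F → true.
(iii) no prior violation — met.
So (a) is satisfied (T AND T AND T).
(b) site inspected — not satisfied.
So (2) is satisfied (T OR F).
(a) ≥21 days' notice — holds.
(b) ≤ 12 hrs duration — fails.
(3) = T OR F = true.
So Overall is satisfied (T AND T AND T).

Yes — lawful.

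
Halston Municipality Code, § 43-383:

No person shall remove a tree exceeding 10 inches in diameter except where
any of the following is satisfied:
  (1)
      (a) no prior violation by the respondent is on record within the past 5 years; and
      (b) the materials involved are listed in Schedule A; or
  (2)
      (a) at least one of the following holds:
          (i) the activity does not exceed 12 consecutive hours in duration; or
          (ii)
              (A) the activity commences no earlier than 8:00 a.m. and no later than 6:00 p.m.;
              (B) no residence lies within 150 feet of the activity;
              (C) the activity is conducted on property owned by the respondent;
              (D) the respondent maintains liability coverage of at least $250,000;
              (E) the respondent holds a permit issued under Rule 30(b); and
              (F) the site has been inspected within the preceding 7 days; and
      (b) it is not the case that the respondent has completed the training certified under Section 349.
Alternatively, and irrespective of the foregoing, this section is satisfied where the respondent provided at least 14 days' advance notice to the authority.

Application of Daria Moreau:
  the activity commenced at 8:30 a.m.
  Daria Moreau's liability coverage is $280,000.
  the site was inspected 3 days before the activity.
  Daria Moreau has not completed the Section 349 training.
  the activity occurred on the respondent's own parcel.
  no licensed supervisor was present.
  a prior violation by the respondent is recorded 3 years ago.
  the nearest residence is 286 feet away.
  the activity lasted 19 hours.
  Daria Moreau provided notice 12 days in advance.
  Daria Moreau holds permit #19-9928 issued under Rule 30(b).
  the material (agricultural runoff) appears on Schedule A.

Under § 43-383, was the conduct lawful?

Yes — lawful.

(a) no prior violation — not satisfied.
(b) Schedule A material — met.
So (1) is not satisfied (F AND T).
(i) ≤ 12 hrs duration — not satisfied.
(A) start within hours — holds.
(B) no residence in 150 ft — met.
(C) own property — holds.
(D) coverage ≥ $250,000 — satisfied.
(E) holds permit — holds.
(F) site inspected — met.
So (ii) is satisfied (T AND T AND T AND T AND T AND T).
(a) = F OR T = true.
(b) not (training certified) — met.
(2): T AND T → true.
Overall = F OR T = true.
Exception (≥14 days' notice) — not satisfied.
Result: main true OR exception false → true.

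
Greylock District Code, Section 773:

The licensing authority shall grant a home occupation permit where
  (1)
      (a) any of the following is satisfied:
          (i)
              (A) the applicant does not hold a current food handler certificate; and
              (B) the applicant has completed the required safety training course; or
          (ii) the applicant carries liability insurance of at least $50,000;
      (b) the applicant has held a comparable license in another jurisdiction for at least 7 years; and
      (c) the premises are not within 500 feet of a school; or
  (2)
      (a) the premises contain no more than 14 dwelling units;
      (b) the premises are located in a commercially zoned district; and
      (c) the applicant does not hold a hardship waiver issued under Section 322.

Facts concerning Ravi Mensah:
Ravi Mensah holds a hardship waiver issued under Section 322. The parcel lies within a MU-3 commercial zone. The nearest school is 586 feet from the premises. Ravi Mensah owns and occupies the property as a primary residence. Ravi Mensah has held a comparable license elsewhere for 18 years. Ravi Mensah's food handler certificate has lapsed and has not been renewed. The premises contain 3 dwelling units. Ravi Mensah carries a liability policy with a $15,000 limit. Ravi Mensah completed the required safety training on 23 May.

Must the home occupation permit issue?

(A) not (food handler cert.) — met.
(B) safety training — holds.
(i): T AND T → true.
(ii) insurance ≥ $50,000 — fails.
(a): T OR F → true.
(b) prior license ≥ 7 yr — holds.
(c) ≥500 ft from school — holds.
(1): T AND T AND T → true.
(a) ≤ 14 units — holds.
(b) commercially zoned — satisfied.
(c) not (hardship waiver) — fails.
(2) = T AND T AND F = false.
Overall = T OR F = true.

Yes — granted.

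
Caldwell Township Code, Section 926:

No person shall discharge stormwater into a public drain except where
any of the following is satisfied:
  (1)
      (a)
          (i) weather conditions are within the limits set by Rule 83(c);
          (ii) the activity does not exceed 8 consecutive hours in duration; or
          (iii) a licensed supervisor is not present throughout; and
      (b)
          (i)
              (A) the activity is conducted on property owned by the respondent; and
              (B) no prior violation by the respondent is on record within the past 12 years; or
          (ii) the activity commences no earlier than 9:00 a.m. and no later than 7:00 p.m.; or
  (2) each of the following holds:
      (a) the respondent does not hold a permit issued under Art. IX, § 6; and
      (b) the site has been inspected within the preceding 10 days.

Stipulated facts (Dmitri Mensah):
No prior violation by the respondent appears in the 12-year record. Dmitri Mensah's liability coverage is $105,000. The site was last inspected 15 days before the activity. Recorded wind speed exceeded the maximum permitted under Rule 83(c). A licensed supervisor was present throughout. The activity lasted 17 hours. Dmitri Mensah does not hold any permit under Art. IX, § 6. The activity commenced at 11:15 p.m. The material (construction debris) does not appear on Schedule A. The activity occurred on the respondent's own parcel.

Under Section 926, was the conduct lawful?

No — unlawful.

(i) weather ok — not met.
(ii) ≤ 8 hrs duration — fails.
(iii) not (supervisor present) — not met.
(a) = F OR F OR F = false.
(A) own property — satisfied.
(B) no prior violation — met.
(i): T AND T → true.
(ii) start within hours — not met.
So (b) is satisfied (T OR F).
So (1) is not satisfied (F AND T).
(a) not (holds permit) — satisfied.
(b) site inspected — fails.
(2) = T AND F = false.
Overall: F OR F → false.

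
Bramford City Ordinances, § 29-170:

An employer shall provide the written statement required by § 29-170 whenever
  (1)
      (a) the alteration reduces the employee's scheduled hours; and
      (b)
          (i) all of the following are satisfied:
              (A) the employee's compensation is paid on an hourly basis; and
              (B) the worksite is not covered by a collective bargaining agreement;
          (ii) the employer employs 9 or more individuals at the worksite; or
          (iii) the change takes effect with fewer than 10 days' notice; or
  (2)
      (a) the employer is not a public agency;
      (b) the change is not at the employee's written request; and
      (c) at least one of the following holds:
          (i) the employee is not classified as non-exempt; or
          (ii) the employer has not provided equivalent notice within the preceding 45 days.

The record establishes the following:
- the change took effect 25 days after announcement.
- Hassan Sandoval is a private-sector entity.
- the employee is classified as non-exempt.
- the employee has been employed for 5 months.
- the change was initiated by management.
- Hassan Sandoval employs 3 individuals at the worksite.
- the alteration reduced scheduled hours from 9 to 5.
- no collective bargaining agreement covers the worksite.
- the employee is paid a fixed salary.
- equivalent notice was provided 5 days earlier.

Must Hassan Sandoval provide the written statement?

(a) hours reduced — met.
(A) hourly-paid — fails.
(B) no CBA — satisfied.
(i) = F AND T = false.
(ii) ≥ 9 at site — not satisfied.
(iii) < 10 days' notice — not met.
So (b) is not satisfied (F OR F OR F).
So (1) is not satisfied (T AND F).
(a) not (public agency) — holds.
(b) not employee-requested — holds.
(i) not (non-exempt) — not met.
(ii) no recent notice — fails.
So (c) is not satisfied (F OR F).
(2): T AND T AND F → false.
So Overall is not satisfied (F OR F).

No — not required.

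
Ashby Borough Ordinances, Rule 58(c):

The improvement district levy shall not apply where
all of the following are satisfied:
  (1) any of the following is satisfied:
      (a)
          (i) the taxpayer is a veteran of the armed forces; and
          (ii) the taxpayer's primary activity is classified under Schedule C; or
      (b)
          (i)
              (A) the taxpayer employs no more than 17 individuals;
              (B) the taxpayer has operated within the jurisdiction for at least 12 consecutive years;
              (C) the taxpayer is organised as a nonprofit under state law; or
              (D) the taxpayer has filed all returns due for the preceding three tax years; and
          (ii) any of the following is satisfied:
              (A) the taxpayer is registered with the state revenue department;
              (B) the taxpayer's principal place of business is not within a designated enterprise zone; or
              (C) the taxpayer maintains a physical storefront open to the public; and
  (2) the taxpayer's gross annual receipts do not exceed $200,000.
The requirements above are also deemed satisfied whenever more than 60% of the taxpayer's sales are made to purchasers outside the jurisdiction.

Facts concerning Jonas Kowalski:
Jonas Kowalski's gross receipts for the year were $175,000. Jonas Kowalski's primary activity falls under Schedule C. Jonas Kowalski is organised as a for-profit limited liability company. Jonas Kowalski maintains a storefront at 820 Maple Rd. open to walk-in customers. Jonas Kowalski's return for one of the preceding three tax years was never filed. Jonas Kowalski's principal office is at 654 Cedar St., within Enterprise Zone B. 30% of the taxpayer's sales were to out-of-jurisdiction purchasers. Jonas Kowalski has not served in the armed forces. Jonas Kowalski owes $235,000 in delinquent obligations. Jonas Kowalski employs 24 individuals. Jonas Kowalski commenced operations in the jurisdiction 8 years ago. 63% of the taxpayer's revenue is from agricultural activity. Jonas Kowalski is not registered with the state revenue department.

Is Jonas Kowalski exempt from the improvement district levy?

(i) veteran — not met.
(ii) Schedule C activity — satisfied.
(a) = F AND T = false.
(A) ≤ 17 employees — not satisfied.
(B) ≥ 12 yrs in jurisdiction — not met.
(C) nonprofit — not satisfied.
(D) returns current — not met.
So (i) is not satisfied (F OR F OR F OR F).
(A) state-registered — not met.
(B) not (in enterprise zone) — not satisfied.
(C) has storefront — holds.
(ii) = F OR F OR T = true.
(b): F AND T → false.
So (1) is not satisfied (F OR F).
(2) receipts ≤ $200,000 — holds.
So Overall is not satisfied (F AND T).
Exception (>60% out-of-jur. sales) — not satisfied.
Result: main false OR exception false → false.

No — not exempt.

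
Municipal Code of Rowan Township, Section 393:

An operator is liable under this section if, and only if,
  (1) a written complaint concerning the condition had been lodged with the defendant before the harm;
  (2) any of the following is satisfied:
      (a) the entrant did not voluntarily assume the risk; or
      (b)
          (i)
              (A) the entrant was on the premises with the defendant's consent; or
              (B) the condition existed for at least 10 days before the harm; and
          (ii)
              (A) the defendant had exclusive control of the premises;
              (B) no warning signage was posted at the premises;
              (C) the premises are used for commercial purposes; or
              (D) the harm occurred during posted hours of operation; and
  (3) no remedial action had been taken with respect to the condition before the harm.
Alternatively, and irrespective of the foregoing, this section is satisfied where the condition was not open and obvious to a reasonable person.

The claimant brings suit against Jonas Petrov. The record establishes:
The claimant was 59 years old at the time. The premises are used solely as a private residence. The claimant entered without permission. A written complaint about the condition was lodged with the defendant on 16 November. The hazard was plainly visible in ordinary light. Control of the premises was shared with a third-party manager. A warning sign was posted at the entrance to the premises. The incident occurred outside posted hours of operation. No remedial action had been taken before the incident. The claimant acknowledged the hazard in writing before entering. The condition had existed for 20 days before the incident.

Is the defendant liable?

(1) complaint lodged — satisfied.
(a) no assumed risk — fails.
(A) consent to enter — not met.
(B) condition ≥10 days old — satisfied.
(i): F OR T → true.
(A) exclusive control — not met.
(B) no signage posted — not satisfied.
(C) commercial use — fails.
(D) during posted hours — not met.
(ii): F OR F OR F OR F → false.
So (b) is not satisfied (T AND F).
(2): F OR F → false.
(3) no remedial action — satisfied.
Overall = T AND F AND T = false.
Exception (not open/obvious) — not satisfied.
Result: main false OR exception false → false.

No — not liable.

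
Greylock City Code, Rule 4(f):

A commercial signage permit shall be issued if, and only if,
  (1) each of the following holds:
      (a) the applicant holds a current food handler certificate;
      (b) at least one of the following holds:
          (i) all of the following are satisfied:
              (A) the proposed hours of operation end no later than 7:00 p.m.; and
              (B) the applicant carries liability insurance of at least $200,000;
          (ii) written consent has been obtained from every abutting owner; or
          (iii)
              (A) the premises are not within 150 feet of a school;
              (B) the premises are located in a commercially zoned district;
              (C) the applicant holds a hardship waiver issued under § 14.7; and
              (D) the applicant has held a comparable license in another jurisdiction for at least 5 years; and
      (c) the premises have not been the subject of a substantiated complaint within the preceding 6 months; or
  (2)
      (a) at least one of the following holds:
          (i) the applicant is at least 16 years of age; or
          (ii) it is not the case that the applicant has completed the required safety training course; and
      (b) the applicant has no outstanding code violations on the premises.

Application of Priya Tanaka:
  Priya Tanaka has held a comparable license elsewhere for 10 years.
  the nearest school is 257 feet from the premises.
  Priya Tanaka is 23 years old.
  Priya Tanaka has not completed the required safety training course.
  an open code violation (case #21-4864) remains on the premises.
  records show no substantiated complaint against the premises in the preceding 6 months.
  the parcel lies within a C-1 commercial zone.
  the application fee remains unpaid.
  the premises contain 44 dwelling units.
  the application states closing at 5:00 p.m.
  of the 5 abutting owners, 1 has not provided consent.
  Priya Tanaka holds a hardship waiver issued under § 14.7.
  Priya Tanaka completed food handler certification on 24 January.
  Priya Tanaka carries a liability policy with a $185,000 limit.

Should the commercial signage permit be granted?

(a) food handler cert. — met.
(A) closes by 7 p.m. — satisfied.
(B) insurance ≥ $200,000 — fails.
So (i) is not satisfied (T AND F).
(ii) all abutters consent — fails.
(A) ≥150 ft from school — satisfied.
(B) commercially zoned — met.
(C) hardship waiver — met.
(D) prior license ≥ 5 yr — met.
(iii): T AND T AND T AND T → true.
(b) = F OR F OR T = true.
(c) no complaint in 6 mo. — holds.
So (1) is satisfied (T AND T AND T).
(i) age ≥ 16 — holds.
(ii) not (safety training) — holds.
So (a) is satisfied (T OR T).
(b) no code violations — not satisfied.
(2): T AND F → false.
So Overall is satisfied (T OR F).

Yes — granted.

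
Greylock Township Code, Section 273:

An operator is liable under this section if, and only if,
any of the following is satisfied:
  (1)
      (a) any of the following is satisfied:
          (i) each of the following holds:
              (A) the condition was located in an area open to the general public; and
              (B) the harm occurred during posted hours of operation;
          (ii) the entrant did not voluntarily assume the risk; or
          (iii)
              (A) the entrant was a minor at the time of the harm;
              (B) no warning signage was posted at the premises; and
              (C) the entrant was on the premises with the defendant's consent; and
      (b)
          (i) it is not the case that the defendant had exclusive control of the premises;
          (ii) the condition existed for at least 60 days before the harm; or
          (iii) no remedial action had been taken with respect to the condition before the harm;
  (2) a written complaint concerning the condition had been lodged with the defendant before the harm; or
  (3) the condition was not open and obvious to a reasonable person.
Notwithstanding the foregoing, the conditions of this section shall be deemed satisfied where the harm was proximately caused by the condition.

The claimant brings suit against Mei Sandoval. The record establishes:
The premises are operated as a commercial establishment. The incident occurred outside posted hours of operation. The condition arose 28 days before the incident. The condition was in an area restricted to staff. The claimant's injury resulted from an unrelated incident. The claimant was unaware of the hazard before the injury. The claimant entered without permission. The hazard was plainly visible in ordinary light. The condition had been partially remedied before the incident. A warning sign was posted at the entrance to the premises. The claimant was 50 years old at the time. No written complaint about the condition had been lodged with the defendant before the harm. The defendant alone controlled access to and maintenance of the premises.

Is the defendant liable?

No — not liable.

(A) public area — fails.
(B) during posted hours — not met.
(i) = F AND F = false.
(ii) no assumed risk — holds.
(A) entrant a minor — not satisfied.
(B) no signage posted — not satisfied.
(C) consent to enter — not met.
(iii): F AND F AND F → false.
(a) = F OR T OR F = true.
(i) not (exclusive control) — fails.
(ii) condition ≥60 days old — fails.
(iii) no remedial action — fails.
So (b) is not satisfied (F OR F OR F).
(1): T AND F → false.
(2) complaint lodged — fails.
(3) not open/obvious — not met.
So Overall is not satisfied (F OR F OR F).
Exception (proximate cause) — not satisfied.
Result: main false OR exception false → false.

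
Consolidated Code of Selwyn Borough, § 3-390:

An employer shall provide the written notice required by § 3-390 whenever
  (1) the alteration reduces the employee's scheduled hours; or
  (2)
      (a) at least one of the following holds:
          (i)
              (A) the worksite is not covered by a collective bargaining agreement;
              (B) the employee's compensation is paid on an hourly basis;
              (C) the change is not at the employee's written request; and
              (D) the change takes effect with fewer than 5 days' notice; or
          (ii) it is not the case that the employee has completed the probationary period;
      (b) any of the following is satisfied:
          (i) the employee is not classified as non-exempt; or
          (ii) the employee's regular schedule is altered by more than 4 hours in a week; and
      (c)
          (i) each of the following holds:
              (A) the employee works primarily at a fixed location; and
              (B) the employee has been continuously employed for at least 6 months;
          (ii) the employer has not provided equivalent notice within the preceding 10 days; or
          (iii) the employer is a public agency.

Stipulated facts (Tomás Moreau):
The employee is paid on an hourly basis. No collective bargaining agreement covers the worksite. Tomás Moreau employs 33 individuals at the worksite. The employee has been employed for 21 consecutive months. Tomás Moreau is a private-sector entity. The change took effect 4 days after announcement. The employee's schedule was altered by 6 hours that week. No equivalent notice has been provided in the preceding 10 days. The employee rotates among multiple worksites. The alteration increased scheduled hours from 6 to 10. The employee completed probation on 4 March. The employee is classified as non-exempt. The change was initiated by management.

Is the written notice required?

Yes — required.

(1) hours reduced — not met.
(A) no CBA — holds.
(B) hourly-paid — holds.
(C) not employee-requested — holds.
(D) < 5 days' notice — holds.
(i): T AND T AND T AND T → true.
(ii) not (past probation) — fails.
(a): T OR F → true.
(i) not (non-exempt) — fails.
(ii) schedule shift > 4h — satisfied.
(b) = F OR T = true.
(A) fixed location — not satisfied.
(B) tenure ≥ 6 mo. — holds.
(i): F AND T → false.
(ii) no recent notice — holds.
(iii) public agency — not satisfied.
(c): F OR T OR F → true.
(2): T AND T AND T → true.
Overall: F OR T → true.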